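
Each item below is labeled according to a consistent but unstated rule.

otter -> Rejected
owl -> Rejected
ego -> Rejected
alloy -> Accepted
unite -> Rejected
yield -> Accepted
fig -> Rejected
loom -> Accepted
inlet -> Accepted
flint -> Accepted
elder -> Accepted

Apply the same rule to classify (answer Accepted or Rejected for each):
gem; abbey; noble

Rejected, Rejected, Accepted

All 'Accepted' examples share one property — length ≥ 4 AND contains 'l' — and every 'Rejected' example lacks it.
gem: length 3, no 'l', doesn't qualify → Rejected.
abbey: length 5, no 'l', doesn't qualify → Rejected.
noble: length 5, has 'l', fits → Accepted.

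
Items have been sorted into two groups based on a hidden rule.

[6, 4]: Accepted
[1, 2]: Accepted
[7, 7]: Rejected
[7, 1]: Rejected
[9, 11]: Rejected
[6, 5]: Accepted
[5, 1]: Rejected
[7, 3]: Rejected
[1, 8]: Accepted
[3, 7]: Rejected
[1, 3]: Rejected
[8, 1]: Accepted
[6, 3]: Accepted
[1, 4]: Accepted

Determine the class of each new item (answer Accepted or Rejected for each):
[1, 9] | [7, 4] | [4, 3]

Rejected, Accepted, Accepted

The simplest hypothesis consistent with all the labels is: product is even.
Rejected: [1, 9], since 1·9 = 9. Accepted: [7, 4], since 7·4 = 28. Accepted: [4, 3], since 4·3 = 12.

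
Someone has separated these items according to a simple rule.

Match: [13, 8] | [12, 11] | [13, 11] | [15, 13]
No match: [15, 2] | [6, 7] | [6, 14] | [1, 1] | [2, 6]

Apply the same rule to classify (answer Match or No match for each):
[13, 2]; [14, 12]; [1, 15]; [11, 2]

No match, Match, No match, No match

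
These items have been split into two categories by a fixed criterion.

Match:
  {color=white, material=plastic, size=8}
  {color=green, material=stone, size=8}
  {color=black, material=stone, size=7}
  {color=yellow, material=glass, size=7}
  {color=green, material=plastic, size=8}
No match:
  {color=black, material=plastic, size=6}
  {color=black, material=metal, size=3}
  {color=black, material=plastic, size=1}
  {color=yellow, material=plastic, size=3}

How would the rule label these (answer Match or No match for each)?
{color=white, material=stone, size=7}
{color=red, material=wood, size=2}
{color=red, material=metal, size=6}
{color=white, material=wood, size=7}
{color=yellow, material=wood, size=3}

Match, No match, No match, Match, No match

The common property of the 'Match' items is: size ≥ 7. No 'No match' item has it.
{color=white, material=stone, size=7} → size = 7 → Match.
{color=red, material=wood, size=2} → size = 2 → No match.
{color=red, material=metal, size=6} → size = 6 → No match.
{color=white, material=wood, size=7} → size = 7 → Match.
{color=yellow, material=wood, size=3} → size = 3 → No match.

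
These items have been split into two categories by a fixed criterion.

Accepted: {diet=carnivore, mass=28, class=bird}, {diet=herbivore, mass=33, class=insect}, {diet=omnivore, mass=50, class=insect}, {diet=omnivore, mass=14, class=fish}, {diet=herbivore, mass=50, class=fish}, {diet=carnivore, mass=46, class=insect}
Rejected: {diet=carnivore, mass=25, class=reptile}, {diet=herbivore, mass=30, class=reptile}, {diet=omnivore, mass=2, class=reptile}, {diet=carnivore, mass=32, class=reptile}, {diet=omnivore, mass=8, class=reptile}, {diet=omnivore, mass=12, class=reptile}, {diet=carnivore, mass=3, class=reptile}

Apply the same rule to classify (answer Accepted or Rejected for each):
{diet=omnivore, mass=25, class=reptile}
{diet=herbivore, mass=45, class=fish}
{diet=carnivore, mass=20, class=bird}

Rejected, Accepted, Accepted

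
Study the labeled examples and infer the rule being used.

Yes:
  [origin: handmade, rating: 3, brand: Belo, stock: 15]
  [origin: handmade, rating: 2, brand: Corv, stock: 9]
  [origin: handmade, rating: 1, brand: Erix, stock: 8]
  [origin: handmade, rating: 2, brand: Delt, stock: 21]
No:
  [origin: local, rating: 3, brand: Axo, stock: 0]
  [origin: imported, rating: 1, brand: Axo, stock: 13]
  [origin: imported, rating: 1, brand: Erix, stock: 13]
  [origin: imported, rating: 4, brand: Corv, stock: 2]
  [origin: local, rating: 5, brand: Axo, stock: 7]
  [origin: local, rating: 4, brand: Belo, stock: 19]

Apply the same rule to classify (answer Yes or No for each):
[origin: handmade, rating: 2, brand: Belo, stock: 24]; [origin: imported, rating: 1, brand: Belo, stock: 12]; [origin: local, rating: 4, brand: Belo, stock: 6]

The rule appears to be: origin is handmade.

Yes, No, No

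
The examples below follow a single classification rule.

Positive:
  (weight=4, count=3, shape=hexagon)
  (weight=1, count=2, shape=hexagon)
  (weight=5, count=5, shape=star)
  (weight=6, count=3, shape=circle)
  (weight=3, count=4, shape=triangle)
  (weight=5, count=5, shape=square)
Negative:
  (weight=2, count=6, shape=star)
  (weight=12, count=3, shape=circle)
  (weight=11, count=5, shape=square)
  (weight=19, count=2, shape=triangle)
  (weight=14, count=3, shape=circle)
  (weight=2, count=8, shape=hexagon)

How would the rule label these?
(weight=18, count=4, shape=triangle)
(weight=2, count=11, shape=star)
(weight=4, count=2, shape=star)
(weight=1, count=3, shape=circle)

A rule that fits every label: weight ≤ 6 AND count ≤ 5 — true of each 'Positive' example, false of each 'Negative' one.

Negative, Negative, Positive, Positive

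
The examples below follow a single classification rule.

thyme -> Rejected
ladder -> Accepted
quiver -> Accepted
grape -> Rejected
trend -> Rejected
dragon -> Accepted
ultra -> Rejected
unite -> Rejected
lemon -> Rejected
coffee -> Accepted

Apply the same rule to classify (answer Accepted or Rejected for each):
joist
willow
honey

The simplest hypothesis consistent with all the labels is: even length.
joist: length 5, fails this test → Rejected.
willow: length 6, satisfies this → Accepted.
honey: length 5, fails this test → Rejected.

Rejected, Accepted, Rejected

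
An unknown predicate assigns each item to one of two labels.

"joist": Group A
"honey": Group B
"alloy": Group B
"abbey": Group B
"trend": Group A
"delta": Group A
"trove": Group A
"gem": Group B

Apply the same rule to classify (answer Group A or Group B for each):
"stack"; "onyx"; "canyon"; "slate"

The common property of the 'Group A' items is: contains 't'. No 'Group B' item has it.
"stack": has 't' — satisfies this, so Group A.
"onyx": no 't' — lacks this property, so Group B.
"canyon": no 't' — lacks this property, so Group B.
"slate": has 't' — satisfies this, so Group A.

Group A, Group B, Group B, Group A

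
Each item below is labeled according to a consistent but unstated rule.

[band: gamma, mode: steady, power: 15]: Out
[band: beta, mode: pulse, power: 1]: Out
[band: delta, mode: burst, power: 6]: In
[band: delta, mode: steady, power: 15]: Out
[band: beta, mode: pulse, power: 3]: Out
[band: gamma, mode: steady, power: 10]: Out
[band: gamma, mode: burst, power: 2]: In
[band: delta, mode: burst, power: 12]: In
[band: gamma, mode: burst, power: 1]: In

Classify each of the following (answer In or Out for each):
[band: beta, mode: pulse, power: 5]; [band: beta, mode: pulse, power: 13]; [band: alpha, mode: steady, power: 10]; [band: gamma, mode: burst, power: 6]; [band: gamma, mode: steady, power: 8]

The pattern is that an item is 'In' exactly when: mode is burst.
[band: beta, mode: pulse, power: 5] — mode is pulse, hence Out. [band: beta, mode: pulse, power: 13] — mode is pulse, hence Out. [band: alpha, mode: steady, power: 10] — mode is steady, hence Out. [band: gamma, mode: burst, power: 6] — mode is burst, hence In. [band: gamma, mode: steady, power: 8] — mode is steady, hence Out.

Out, Out, Out, In, Out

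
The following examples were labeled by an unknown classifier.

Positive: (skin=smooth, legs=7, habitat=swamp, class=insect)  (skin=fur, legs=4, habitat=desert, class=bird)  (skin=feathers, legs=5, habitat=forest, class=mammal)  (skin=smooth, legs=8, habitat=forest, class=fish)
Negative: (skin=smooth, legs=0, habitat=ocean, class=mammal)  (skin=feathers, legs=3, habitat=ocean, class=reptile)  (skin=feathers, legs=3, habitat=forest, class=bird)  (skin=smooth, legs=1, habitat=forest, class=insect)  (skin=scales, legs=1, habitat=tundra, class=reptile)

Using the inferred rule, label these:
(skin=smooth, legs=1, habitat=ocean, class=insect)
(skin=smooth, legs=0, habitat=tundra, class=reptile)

Negative, Negative

The pattern is that an item is 'Positive' exactly when: legs ≥ 4.
(skin=smooth, legs=1, habitat=ocean, class=insect): Negative (legs = 1).
(skin=smooth, legs=0, habitat=tundra, class=reptile): Negative (legs = 0).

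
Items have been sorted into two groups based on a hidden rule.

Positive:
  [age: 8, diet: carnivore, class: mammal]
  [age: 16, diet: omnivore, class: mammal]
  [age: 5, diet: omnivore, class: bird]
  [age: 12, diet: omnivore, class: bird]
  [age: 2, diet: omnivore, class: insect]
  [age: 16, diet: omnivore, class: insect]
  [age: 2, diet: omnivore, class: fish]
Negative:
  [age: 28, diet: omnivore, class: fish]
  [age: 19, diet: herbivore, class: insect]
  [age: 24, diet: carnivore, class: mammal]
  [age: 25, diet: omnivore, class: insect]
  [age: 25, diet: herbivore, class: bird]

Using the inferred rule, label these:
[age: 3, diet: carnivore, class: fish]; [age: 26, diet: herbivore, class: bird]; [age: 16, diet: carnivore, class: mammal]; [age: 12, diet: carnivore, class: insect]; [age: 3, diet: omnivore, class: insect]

The classifier is using: age ≤ 16.
[age: 3, diet: carnivore, class: fish]: age = 3, meets the rule → Positive.
[age: 26, diet: herbivore, class: bird]: age = 26, doesn't qualify → Negative.
[age: 16, diet: carnivore, class: mammal]: age = 16, meets the rule → Positive.
[age: 12, diet: carnivore, class: insect]: age = 12, meets the rule → Positive.
[age: 3, diet: omnivore, class: insect]: age = 3, meets the rule → Positive.

Positive, Negative, Positive, Positive, Positive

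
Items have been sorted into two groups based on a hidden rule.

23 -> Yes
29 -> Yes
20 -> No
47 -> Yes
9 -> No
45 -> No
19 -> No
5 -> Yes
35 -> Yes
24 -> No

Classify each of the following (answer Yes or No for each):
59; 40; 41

Yes, No, Yes

The distinguishing property — ≡ 5 (mod 6) — holds for all the 'Yes' cases and none of the 'No' cases.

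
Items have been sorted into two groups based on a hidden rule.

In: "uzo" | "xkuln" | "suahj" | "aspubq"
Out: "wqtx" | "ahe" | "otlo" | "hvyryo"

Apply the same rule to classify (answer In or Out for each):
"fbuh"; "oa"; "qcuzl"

In, Out, In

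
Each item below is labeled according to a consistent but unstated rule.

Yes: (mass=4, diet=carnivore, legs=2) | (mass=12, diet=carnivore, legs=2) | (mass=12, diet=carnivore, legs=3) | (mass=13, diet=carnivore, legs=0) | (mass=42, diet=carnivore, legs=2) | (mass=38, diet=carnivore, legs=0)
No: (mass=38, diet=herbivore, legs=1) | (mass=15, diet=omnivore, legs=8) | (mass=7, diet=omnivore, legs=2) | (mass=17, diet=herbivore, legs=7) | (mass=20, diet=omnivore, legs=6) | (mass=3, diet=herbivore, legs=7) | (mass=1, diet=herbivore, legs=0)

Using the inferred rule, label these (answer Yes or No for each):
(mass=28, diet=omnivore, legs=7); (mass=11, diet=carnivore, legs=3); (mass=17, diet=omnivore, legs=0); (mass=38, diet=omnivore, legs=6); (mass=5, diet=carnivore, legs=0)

No, Yes, No, No, Yes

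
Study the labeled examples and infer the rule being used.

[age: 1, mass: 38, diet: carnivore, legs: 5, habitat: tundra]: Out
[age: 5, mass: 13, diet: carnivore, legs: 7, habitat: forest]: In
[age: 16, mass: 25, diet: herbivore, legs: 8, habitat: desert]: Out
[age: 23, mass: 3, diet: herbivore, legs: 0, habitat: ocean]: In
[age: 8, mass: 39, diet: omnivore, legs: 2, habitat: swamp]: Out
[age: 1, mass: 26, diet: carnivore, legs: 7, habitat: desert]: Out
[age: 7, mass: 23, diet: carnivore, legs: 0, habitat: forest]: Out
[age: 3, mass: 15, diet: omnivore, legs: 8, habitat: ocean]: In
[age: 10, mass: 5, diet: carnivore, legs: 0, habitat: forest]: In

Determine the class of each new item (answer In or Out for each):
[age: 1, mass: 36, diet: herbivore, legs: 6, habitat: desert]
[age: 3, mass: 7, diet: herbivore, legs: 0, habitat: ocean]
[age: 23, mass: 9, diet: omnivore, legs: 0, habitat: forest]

Out, In, In

All 'In' examples share one property — mass ≤ 15 — and every 'Out' example lacks it.
[age: 1, mass: 36, diet: herbivore, legs: 6, habitat: desert]: mass = 36 — doesn't match, so Out.
[age: 3, mass: 7, diet: herbivore, legs: 0, habitat: ocean]: mass = 7 — satisfies this, so In.
[age: 23, mass: 9, diet: omnivore, legs: 0, habitat: forest]: mass = 9 — satisfies this, so In.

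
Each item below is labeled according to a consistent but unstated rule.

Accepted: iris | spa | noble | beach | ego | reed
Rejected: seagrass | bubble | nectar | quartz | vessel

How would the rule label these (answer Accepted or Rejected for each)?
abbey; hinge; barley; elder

Accepted, Accepted, Rejected, Accepted

The common property of the 'Accepted' items is: length ≤ 5. No 'Rejected' item has it.
abbey: length 5 — fits, so Accepted.
hinge: length 5 — fits, so Accepted.
barley: length 6 — does not fit, so Rejected.
elder: length 5 — fits, so Accepted.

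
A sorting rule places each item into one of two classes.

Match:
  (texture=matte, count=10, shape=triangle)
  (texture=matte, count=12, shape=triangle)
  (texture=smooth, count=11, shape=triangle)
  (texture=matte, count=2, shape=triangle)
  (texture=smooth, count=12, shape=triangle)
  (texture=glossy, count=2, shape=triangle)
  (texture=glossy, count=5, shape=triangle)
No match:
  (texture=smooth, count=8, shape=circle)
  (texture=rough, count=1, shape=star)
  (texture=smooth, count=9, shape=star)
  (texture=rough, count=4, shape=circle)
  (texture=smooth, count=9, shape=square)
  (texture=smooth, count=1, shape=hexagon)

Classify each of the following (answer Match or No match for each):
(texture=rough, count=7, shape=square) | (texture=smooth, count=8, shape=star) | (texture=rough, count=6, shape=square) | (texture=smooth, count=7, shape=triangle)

No match, No match, No match, Match

The common property of the 'Match' items is: shape is triangle. No 'No match' item has it.
(texture=rough, count=7, shape=square): shape is square, lacks this property → No match. (texture=smooth, count=8, shape=star): shape is star, lacks this property → No match. (texture=rough, count=6, shape=square): shape is square, lacks this property → No match. (texture=smooth, count=7, shape=triangle): shape is triangle, checks out → Match.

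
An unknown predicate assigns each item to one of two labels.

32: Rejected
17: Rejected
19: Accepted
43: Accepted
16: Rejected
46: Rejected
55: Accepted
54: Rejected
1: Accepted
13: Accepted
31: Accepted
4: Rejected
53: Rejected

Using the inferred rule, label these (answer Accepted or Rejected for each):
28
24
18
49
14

Rejected, Rejected, Rejected, Accepted, Rejected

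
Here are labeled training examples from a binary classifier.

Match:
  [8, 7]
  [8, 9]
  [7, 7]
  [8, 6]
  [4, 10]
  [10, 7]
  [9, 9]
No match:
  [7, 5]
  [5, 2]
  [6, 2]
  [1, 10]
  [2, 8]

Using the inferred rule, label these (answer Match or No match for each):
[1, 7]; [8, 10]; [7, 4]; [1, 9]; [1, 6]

No match, Match, No match, No match, No match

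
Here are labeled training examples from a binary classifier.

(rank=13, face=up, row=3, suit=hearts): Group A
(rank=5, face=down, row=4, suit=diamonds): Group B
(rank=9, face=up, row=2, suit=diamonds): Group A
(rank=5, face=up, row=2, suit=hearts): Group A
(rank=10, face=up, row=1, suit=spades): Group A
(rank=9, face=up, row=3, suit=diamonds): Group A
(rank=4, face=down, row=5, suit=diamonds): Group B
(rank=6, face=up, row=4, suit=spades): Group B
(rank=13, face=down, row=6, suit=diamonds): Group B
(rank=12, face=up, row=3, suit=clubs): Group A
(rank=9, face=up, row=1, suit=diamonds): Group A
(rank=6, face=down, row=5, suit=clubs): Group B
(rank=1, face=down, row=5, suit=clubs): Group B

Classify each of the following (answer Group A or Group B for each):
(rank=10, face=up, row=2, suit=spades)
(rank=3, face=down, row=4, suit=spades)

Group A, Group B

The pattern is that an item is 'Group A' exactly when: row ≤ 3.
(rank=10, face=up, row=2, suit=spades): row = 2 — passes, so Group A. (rank=3, face=down, row=4, suit=spades): row = 4 — lacks this property, so Group B.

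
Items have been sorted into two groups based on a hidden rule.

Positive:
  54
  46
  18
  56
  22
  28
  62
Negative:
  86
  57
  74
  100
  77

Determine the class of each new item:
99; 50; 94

Rule: even AND at most 62. This holds for each 'Positive' example and fails for each 'Negative' one.

Negative, Positive, Negative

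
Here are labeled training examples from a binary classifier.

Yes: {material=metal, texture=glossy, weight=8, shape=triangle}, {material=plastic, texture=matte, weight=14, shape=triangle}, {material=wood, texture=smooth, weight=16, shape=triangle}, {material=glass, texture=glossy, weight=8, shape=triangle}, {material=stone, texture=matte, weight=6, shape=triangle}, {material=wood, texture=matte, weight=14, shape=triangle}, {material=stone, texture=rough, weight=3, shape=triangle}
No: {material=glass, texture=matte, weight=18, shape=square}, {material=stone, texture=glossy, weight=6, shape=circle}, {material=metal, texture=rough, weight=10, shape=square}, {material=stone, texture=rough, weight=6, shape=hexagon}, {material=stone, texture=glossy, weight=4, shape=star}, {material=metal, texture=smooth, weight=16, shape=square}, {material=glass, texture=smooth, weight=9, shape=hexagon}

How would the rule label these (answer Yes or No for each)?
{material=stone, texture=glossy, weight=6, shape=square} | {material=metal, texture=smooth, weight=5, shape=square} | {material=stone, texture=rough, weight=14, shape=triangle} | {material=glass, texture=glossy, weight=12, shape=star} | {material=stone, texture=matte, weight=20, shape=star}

Looking at the examples, the only property every 'Yes' case has and every 'No' case lacks is: shape is triangle.

No, No, Yes, No, No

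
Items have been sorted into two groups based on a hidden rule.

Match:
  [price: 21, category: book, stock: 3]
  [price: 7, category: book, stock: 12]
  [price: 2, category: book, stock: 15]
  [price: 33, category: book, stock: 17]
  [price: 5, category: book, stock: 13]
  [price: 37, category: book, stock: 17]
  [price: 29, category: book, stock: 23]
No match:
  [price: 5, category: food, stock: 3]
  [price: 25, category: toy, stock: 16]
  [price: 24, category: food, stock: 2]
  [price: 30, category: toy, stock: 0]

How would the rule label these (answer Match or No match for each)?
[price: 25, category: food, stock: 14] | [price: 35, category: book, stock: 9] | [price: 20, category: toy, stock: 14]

No match, Match, No match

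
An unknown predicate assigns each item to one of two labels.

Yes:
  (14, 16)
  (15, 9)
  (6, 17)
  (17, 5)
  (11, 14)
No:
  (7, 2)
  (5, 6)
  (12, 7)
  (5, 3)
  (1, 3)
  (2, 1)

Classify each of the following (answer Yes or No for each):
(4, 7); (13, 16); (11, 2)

No, Yes, No

One predicate separates the groups cleanly: sum ≥ 22.
No: (4, 7), since 4+7 = 11.
Yes: (13, 16), since 13+16 = 29.
No: (11, 2), since 11+2 = 13.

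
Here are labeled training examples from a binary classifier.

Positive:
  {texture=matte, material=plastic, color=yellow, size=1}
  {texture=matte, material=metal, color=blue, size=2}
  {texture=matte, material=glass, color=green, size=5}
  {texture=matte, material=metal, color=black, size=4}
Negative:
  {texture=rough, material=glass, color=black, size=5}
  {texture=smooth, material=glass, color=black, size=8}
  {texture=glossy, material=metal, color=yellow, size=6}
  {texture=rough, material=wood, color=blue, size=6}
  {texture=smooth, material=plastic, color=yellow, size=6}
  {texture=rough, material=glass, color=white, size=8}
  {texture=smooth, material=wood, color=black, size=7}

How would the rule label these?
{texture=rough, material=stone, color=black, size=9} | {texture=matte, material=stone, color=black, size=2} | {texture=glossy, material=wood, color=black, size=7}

Negative, Positive, Negative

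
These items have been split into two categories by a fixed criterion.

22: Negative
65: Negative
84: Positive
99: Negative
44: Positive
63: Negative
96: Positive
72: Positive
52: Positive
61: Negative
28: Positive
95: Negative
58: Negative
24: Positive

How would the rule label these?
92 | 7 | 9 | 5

Looking at the examples, the only property every 'Positive' case has and every 'Negative' case lacks is: multiple of 4.
92 — 92 = 4·23, hence Positive. 7 — 7 = 4·1 + 3, hence Negative. 9 — 9 = 4·2 + 1, hence Negative. 5 — 5 = 4·1 + 1, hence Negative.

Positive, Negative, Negative, Negative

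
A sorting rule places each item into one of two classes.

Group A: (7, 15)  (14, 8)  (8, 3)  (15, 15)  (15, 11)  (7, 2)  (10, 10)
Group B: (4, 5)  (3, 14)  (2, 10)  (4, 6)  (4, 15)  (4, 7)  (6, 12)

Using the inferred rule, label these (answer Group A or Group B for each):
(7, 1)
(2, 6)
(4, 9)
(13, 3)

Group A, Group B, Group B, Group A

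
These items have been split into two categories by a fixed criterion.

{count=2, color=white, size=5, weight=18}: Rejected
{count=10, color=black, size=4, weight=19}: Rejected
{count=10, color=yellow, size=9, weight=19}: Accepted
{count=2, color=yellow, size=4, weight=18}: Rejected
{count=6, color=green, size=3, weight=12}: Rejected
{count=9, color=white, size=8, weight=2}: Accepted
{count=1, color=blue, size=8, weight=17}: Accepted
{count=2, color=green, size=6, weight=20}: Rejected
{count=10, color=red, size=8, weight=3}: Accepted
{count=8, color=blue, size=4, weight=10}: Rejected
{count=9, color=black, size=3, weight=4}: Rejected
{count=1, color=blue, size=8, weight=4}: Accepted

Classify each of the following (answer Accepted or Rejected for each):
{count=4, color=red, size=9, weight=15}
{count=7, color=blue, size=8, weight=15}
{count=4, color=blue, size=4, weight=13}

A rule that fits every label: size ≥ 8 — true of each 'Accepted' example, false of each 'Rejected' one.
{count=4, color=red, size=9, weight=15} — size = 9, hence Accepted. {count=7, color=blue, size=8, weight=15} — size = 8, hence Accepted. {count=4, color=blue, size=4, weight=13} — size = 4, hence Rejected.

Accepted, Accepted, Rejected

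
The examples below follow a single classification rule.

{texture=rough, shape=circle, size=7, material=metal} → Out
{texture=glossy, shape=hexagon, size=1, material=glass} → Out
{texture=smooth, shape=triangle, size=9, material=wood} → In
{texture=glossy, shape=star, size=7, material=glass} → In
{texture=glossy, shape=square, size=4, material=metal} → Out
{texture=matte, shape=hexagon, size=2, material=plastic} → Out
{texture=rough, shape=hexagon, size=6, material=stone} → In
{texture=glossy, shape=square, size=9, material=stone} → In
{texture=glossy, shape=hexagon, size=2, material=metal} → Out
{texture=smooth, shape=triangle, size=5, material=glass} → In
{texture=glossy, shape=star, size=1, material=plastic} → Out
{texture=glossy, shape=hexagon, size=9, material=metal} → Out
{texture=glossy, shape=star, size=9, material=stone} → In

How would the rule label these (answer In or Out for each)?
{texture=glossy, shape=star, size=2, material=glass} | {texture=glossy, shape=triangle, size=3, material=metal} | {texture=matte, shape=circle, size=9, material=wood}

The simplest hypothesis consistent with all the labels is: material is not metal AND size ≥ 4.

Out, Out, In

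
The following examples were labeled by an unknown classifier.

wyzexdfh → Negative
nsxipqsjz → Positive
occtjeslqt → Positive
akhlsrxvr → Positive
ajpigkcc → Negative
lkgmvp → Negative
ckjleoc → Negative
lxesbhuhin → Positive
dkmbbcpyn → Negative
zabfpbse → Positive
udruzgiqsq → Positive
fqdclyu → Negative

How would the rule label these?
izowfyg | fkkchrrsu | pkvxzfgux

Negative, Positive, Negative

The simplest hypothesis consistent with all the labels is: contains 's'.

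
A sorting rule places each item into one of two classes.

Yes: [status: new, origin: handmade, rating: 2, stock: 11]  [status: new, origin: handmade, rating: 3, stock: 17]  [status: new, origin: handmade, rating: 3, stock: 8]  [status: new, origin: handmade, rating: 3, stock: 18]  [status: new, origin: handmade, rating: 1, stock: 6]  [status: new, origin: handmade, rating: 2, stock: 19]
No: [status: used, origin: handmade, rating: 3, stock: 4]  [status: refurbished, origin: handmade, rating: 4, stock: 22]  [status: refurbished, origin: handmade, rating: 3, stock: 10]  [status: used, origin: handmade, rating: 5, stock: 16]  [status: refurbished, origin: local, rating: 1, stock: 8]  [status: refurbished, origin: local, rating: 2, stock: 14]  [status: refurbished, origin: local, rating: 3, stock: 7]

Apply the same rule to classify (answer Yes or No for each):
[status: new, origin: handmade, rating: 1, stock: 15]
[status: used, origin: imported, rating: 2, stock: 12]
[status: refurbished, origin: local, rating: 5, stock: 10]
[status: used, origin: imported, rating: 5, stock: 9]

Yes, No, No, No

The rule appears to be: status is new.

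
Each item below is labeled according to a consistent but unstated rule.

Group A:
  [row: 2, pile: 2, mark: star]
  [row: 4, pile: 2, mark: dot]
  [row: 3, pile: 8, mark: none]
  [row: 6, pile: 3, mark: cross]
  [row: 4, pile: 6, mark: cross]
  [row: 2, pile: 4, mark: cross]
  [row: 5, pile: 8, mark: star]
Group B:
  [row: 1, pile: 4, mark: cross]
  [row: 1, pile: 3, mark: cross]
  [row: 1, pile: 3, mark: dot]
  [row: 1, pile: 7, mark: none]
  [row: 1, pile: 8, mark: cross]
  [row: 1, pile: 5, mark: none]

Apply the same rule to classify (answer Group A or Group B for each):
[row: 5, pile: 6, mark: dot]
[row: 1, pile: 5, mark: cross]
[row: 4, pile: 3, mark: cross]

Group A, Group B, Group A

The common property of the 'Group A' items is: row ≥ 2. No 'Group B' item has it.
[row: 5, pile: 6, mark: dot]: row = 5, passes → Group A. [row: 1, pile: 5, mark: cross]: row = 1, does not fit → Group B. [row: 4, pile: 3, mark: cross]: row = 4, passes → Group A.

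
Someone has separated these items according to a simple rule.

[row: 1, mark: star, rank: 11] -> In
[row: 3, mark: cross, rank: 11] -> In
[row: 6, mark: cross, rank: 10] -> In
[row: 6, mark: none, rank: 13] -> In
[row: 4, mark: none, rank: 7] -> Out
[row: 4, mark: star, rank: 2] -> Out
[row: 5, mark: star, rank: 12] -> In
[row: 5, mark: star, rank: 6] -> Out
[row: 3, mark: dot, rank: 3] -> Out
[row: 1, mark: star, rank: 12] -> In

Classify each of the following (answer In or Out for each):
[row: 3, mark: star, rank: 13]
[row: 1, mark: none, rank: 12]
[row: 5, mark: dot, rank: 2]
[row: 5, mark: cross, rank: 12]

In, In, Out, In

The rule appears to be: rank ≥ 10.
[row: 3, mark: star, rank: 13]: rank = 13, has this property → In.
[row: 1, mark: none, rank: 12]: rank = 12, has this property → In.
[row: 5, mark: dot, rank: 2]: rank = 2, doesn't match → Out.
[row: 5, mark: cross, rank: 12]: rank = 12, has this property → In.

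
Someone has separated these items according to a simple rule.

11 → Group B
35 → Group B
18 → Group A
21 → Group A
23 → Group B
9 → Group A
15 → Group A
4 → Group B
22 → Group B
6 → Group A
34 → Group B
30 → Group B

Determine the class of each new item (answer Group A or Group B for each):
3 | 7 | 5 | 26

One predicate separates the groups cleanly: multiple of 3 AND at most 21.
Group A: 3, since 3 = 3·1, 3 ≤ 21. Group B: 7, since 7 = 3·2 + 1, 7 ≤ 21. Group B: 5, since 5 = 3·1 + 2, 5 ≤ 21. Group B: 26, since 26 = 3·8 + 2, 26 > 21.

Group A, Group B, Group B, Group B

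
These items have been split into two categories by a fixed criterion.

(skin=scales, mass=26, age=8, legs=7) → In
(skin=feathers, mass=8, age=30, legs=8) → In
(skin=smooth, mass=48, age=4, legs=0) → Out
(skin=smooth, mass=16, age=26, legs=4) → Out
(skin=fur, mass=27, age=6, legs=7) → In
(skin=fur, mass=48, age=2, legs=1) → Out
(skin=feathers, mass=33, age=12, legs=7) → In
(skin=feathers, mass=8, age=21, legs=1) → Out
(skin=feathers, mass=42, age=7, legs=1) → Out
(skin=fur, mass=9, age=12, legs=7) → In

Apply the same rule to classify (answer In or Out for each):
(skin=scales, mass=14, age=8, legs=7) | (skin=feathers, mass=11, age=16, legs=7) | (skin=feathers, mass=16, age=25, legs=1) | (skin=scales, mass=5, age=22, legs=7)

In, In, Out, In

Every 'In' example satisfies: legs ≥ 7. None of the 'Out' examples do.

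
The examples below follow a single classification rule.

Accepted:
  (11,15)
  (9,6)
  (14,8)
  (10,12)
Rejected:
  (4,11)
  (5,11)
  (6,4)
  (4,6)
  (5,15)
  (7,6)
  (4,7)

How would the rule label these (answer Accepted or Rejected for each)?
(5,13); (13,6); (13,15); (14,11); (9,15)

The pattern is that an item is 'Accepted' exactly when: first ≥ 8.
(5,13) → first 5 → Rejected. (13,6) → first 13 → Accepted. (13,15) → first 13 → Accepted. (14,11) → first 14 → Accepted. (9,15) → first 9 → Accepted.

Rejected, Accepted, Accepted, Accepted, Accepted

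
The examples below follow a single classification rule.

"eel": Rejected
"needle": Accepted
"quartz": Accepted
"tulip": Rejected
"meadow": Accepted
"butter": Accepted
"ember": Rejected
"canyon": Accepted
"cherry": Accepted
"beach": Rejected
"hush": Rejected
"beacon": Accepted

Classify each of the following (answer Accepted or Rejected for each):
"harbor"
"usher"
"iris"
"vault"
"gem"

'Accepted' ⟺ length 6.

Accepted, Rejected, Rejected, Rejected, Rejected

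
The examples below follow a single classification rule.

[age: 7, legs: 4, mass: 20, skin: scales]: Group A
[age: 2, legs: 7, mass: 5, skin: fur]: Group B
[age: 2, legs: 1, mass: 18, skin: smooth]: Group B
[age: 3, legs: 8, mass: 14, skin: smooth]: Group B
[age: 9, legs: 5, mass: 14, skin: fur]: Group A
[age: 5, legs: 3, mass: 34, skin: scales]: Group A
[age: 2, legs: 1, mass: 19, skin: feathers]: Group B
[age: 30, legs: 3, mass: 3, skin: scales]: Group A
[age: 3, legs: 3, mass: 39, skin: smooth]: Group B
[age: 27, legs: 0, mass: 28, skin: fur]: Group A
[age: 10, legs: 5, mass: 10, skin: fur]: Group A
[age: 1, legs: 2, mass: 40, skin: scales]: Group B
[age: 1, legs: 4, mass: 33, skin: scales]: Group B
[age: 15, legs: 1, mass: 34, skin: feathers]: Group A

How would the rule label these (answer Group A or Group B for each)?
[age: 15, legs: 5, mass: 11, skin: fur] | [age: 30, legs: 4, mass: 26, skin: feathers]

Group A, Group A

All 'Group A' examples share one property — age ≥ 5 — and every 'Group B' example lacks it.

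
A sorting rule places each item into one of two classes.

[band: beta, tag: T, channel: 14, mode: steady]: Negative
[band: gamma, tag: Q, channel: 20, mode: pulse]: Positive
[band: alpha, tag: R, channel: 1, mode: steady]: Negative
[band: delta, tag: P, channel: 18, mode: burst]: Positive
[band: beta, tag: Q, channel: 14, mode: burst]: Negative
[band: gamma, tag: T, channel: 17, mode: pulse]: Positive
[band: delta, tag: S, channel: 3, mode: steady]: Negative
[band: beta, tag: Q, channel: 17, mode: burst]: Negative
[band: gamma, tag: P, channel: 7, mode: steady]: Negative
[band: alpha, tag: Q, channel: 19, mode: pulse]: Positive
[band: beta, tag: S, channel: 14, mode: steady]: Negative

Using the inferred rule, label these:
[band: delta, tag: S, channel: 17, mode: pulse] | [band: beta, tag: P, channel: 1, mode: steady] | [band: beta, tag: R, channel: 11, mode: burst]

One predicate separates the groups cleanly: mode is pulse OR channel = 18.
[band: delta, tag: S, channel: 17, mode: pulse] → mode is pulse, channel = 17 → Positive.
[band: beta, tag: P, channel: 1, mode: steady] → mode is steady, channel = 1 → Negative.
[band: beta, tag: R, channel: 11, mode: burst] → mode is burst, channel = 11 → Negative.

Positive, Negative, Negative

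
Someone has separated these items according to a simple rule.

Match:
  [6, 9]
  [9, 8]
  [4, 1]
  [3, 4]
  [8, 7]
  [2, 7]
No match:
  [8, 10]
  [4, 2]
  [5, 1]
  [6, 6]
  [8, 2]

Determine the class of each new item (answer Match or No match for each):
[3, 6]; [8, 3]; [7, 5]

Checking candidate rules against both groups, what survives is: sum is odd.
[3, 6] → 3+6 = 9 → Match.
[8, 3] → 8+3 = 11 → Match.
[7, 5] → 7+5 = 12 → No match.

Match, Match, No match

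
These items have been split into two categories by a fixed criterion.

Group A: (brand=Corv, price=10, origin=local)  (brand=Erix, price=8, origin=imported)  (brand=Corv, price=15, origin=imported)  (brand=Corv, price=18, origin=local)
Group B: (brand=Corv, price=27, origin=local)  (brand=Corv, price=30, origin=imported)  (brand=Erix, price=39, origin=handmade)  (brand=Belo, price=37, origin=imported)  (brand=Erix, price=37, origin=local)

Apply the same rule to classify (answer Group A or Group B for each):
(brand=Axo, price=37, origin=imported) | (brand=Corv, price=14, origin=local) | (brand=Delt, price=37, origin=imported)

Group B, Group A, Group B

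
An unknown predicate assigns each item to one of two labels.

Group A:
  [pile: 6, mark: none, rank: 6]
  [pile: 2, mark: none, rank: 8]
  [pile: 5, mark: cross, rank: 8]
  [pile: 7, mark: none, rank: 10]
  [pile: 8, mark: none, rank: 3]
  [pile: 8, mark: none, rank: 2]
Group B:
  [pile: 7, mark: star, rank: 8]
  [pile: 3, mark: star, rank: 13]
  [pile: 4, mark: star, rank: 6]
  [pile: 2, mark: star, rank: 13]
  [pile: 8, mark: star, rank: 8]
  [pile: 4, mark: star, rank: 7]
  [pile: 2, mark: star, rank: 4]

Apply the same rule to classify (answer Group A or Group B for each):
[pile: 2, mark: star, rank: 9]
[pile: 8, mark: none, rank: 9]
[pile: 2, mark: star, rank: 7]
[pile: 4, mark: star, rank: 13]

Group B, Group A, Group B, Group B

Comparing the two groups points to one rule — mark is not star.
[pile: 2, mark: star, rank: 9]: Group B (mark is star). [pile: 8, mark: none, rank: 9]: Group A (mark is none). [pile: 2, mark: star, rank: 7]: Group B (mark is star). [pile: 4, mark: star, rank: 13]: Group B (mark is star).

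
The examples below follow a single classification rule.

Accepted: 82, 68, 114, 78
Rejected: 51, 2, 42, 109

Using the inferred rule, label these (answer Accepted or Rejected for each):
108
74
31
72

Accepted, Accepted, Rejected, Accepted

The pattern is that an item is 'Accepted' exactly when: even AND at least 51.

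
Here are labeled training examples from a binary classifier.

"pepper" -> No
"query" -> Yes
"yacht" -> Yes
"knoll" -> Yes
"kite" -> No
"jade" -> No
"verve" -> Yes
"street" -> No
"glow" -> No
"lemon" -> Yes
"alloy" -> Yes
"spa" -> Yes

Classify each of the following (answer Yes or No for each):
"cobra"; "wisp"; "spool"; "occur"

The classifier is using: odd length.
"cobra": Yes (length 5). "wisp": No (length 4). "spool": Yes (length 5). "occur": Yes (length 5).

Yes, No, Yes, Yes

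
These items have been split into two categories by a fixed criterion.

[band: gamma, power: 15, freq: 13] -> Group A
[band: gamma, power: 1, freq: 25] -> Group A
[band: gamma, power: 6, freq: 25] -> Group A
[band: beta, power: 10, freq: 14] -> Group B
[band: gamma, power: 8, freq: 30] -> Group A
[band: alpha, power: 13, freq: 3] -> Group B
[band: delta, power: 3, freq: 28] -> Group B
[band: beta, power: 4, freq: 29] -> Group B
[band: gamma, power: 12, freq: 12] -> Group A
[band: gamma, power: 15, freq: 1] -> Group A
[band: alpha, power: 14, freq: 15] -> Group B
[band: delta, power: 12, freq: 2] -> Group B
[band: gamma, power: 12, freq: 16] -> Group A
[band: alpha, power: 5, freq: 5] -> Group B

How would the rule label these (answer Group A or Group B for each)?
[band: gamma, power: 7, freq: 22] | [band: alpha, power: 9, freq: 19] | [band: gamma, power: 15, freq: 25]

The pattern is that an item is 'Group A' exactly when: band is gamma.

Group A, Group B, Group A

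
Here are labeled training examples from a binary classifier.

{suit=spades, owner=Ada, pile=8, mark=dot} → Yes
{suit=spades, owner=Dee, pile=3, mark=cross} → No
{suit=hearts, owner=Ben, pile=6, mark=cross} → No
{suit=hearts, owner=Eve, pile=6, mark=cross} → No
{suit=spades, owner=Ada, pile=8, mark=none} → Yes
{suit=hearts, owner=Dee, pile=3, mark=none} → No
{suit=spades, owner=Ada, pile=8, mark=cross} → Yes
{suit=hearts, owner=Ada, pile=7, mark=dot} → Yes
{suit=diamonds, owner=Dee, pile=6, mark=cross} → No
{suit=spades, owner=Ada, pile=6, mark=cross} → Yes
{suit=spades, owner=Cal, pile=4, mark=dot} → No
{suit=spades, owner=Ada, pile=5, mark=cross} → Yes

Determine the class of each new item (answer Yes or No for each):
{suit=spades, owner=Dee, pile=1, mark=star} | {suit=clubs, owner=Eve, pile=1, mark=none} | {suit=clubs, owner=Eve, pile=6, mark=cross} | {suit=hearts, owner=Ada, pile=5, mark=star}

The rule appears to be: owner is Ada.

No, No, No, Yes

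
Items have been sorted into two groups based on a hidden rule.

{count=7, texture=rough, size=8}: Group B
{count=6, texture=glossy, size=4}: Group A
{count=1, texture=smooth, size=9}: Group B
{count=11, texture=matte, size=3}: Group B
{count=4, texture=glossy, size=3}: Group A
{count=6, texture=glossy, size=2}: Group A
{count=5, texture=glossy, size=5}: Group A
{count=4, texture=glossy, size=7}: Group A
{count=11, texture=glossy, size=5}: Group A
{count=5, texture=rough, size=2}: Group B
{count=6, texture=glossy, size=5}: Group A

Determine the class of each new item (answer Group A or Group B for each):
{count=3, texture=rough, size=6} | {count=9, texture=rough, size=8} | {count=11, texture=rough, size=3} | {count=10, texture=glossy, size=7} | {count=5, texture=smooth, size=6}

'Group A' ⟺ texture is glossy.
{count=3, texture=rough, size=6}: Group B (texture is rough).
{count=9, texture=rough, size=8}: Group B (texture is rough).
{count=11, texture=rough, size=3}: Group B (texture is rough).
{count=10, texture=glossy, size=7}: Group A (texture is glossy).
{count=5, texture=smooth, size=6}: Group B (texture is smooth).

Group B, Group B, Group B, Group A, Group B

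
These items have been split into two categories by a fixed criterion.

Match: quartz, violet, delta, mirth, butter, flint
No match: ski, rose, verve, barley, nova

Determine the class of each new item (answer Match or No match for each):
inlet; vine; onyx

All 'Match' examples share one property — contains 't' — and every 'No match' example lacks it.

Match, No match, No match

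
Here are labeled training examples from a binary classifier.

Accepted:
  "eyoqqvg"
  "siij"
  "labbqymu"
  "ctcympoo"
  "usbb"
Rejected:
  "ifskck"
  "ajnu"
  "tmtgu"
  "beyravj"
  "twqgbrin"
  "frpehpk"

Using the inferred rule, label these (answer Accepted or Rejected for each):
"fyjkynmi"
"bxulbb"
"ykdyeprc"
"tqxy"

The simplest hypothesis consistent with all the labels is: has a double letter.
"fyjkynmi" — no doubled letter, hence Rejected. "bxulbb" — 'bb' doubled, hence Accepted. "ykdyeprc" — no doubled letter, hence Rejected. "tqxy" — no doubled letter, hence Rejected.

Rejected, Accepted, Rejected, Rejected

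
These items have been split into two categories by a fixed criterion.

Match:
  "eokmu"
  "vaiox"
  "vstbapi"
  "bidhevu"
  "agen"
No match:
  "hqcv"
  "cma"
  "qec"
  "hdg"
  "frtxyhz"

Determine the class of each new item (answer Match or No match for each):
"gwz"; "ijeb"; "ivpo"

No match, Match, Match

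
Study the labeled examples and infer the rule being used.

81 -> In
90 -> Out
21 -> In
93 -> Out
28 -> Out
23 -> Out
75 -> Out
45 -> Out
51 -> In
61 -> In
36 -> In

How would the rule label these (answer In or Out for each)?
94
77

Out, Out

Rule: ≡ 1 (mod 5). This holds for each 'In' example and fails for each 'Out' one.
94: 94 mod 5 = 4, does not fit → Out. 77: 77 mod 5 = 2, does not fit → Out.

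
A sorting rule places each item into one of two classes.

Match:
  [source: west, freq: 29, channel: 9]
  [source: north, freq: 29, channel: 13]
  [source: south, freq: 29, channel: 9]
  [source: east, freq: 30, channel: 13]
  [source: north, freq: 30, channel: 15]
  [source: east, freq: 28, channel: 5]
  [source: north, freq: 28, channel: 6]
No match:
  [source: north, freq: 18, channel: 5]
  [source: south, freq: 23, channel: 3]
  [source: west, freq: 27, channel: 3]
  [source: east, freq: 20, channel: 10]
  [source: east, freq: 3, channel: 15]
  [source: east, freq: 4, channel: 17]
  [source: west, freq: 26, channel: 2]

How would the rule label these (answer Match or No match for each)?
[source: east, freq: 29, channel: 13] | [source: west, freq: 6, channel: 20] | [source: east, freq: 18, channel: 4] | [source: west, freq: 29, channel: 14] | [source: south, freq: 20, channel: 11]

Match, No match, No match, Match, No match

All 'Match' examples share one property — freq ≥ 28 — and every 'No match' example lacks it.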